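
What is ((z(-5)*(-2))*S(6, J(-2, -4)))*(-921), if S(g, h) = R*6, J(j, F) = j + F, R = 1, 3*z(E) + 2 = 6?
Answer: 14736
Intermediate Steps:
z(E) = 4/3 (z(E) = -⅔ + (⅓)*6 = -⅔ + 2 = 4/3)
J(j, F) = F + j
S(g, h) = 6 (S(g, h) = 1*6 = 6)
((z(-5)*(-2))*S(6, J(-2, -4)))*(-921) = (((4/3)*(-2))*6)*(-921) = -8/3*6*(-921) = -16*(-921) = 14736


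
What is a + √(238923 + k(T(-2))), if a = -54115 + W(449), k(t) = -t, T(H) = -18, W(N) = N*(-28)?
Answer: -66687 + 3*√26549 ≈ -66198.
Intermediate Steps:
W(N) = -28*N
a = -66687 (a = -54115 - 28*449 = -54115 - 12572 = -66687)
a + √(238923 + k(T(-2))) = -66687 + √(238923 - 1*(-18)) = -66687 + √(238923 + 18) = -66687 + √238941 = -66687 + 3*√26549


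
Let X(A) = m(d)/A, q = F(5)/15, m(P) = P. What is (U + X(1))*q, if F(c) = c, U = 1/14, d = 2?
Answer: 29/42 ≈ 0.69048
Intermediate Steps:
U = 1/14 ≈ 0.071429
q = ⅓ (q = 5/15 = 5*(1/15) = ⅓ ≈ 0.33333)
X(A) = 2/A
(U + X(1))*q = (1/14 + 2/1)*(⅓) = (1/14 + 2*1)*(⅓) = (1/14 + 2)*(⅓) = (29/14)*(⅓) = 29/42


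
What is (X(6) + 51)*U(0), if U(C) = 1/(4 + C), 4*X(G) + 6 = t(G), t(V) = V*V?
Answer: 117/8 ≈ 14.625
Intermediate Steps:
t(V) = V**2
X(G) = -3/2 + G**2/4
(X(6) + 51)*U(0) = ((-3/2 + (1/4)*6**2) + 51)/(4 + 0) = ((-3/2 + (1/4)*36) + 51)/4 = ((-3/2 + 9) + 51)*(1/4) = (15/2 + 51)*(1/4) = (117/2)*(1/4) = 117/8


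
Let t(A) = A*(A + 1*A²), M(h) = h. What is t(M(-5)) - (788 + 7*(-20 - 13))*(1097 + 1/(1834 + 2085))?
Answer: -2395015108/3919 ≈ -6.1113e+5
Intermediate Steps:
t(A) = A*(A + A²)
t(M(-5)) - (788 + 7*(-20 - 13))*(1097 + 1/(1834 + 2085)) = (-5)²*(1 - 5) - (788 + 7*(-20 - 13))*(1097 + 1/(1834 + 2085)) = 25*(-4) - (788 + 7*(-33))*(1097 + 1/3919) = -100 - (788 - 231)*(1097 + 1/3919) = -100 - 557*4299144/3919 = -100 - 1*2394623208/3919 = -100 - 2394623208/3919 = -2395015108/3919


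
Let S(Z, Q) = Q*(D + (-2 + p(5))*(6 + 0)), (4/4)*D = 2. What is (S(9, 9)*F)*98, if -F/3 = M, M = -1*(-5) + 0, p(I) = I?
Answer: -264600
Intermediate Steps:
D = 2
M = 5 (M = 5 + 0 = 5)
S(Z, Q) = 20*Q (S(Z, Q) = Q*(2 + (-2 + 5)*(6 + 0)) = Q*(2 + 3*6) = Q*(2 + 18) = Q*20 = 20*Q)
F = -15 (F = -3*5 = -15)
(S(9, 9)*F)*98 = ((20*9)*(-15))*98 = (180*(-15))*98 = -2700*98 = -264600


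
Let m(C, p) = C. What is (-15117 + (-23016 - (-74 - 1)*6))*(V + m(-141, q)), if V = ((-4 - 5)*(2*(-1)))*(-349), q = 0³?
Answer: 242037909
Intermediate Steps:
q = 0
V = -6282 (V = -9*(-2)*(-349) = 18*(-349) = -6282)
(-15117 + (-23016 - (-74 - 1)*6))*(V + m(-141, q)) = (-15117 + (-23016 - (-74 - 1)*6))*(-6282 - 141) = (-15117 + (-23016 - (-75)*6))*(-6423) = (-15117 + (-23016 - 1*(-450)))*(-6423) = (-15117 + (-23016 + 450))*(-6423) = (-15117 - 22566)*(-6423) = -37683*(-6423) = 242037909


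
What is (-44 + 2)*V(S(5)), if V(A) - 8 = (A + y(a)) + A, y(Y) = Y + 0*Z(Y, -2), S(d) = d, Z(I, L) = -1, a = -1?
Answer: -714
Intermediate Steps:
y(Y) = Y (y(Y) = Y + 0*(-1) = Y + 0 = Y)
V(A) = 7 + 2*A (V(A) = 8 + ((A - 1) + A) = 8 + ((-1 + A) + A) = 8 + (-1 + 2*A) = 7 + 2*A)
(-44 + 2)*V(S(5)) = (-44 + 2)*(7 + 2*5) = -42*(7 + 10) = -42*17 = -714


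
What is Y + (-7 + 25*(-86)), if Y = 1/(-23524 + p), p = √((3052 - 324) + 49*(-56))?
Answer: -298409411617/138344648 - I/138344648 ≈ -2157.0 - 7.2283e-9*I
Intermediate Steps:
p = 4*I (p = √(2728 - 2744) = √(-16) = 4*I ≈ 4.0*I)
Y = (-23524 - 4*I)/553378592 (Y = 1/(-23524 + 4*I) = (-23524 - 4*I)/553378592 ≈ -4.251e-5 - 7.2283e-9*I)
Y + (-7 + 25*(-86)) = (-5881/138344648 - I/138344648) + (-7 + 25*(-86)) = (-5881/138344648 - I/138344648) + (-7 - 2150) = (-5881/138344648 - I/138344648) - 2157 = -298409411617/138344648 - I/138344648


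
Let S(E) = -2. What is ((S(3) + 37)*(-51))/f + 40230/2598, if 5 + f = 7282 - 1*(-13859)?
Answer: 140943975/9151888 ≈ 15.401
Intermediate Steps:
f = 21136 (f = -5 + (7282 - 1*(-13859)) = -5 + (7282 + 13859) = -5 + 21141 = 21136)
((S(3) + 37)*(-51))/f + 40230/2598 = ((-2 + 37)*(-51))/21136 + 40230/2598 = (35*(-51))*(1/21136) + 40230*(1/2598) = -1785*1/21136 + 6705/433 = -1785/21136 + 6705/433 = 140943975/9151888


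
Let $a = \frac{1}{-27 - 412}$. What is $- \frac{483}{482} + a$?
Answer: $- \frac{212519}{211598} \approx -1.0044$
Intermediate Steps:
$a = - \frac{1}{439}$ ($a = \frac{1}{-439} = - \frac{1}{439} \approx -0.0022779$)
$- \frac{483}{482} + a = - \frac{483}{482} - \frac{1}{439} = - \frac{212519}{211598}$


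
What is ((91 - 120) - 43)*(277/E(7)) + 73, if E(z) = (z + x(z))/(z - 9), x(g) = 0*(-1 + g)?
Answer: 40399/7 ≈ 5771.3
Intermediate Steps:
x(g) = 0
E(z) = z/(-9 + z) (E(z) = (z + 0)/(z - 9) = z/(-9 + z))
((91 - 120) - 43)*(277/E(7)) + 73 = ((91 - 120) - 43)*(277/((7/(-9 + 7)))) + 73 = (-29 - 43)*(277/((7/(-2)))) + 73 = -19944/(7*(-1/2)) + 73 = -19944/(-7/2) + 73 = -19944*(-2)/7 + 73 = -72*(-554/7) + 73 = 39888/7 + 73 = 40399/7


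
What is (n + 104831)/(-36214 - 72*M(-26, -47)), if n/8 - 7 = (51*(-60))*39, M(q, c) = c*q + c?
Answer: 849833/120814 ≈ 7.0342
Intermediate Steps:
M(q, c) = c + c*q
n = -954664 (n = 56 + 8*((51*(-60))*39) = 56 + 8*(-3060*39) = 56 + 8*(-119340) = 56 - 954720 = -954664)
(n + 104831)/(-36214 - 72*M(-26, -47)) = (-954664 + 104831)/(-36214 - (-3384)*(1 - 26)) = -849833/(-36214 - (-3384)*(-25)) = -849833/(-36214 - 72*1175) = -849833/(-36214 - 84600) = -849833/(-120814) = -849833*(-1/120814) = 849833/120814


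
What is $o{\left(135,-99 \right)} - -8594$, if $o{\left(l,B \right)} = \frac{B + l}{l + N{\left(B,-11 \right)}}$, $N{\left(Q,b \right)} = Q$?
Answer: $8595$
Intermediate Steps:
$o{\left(l,B \right)} = 1$ ($o{\left(l,B \right)} = \frac{B + l}{l + B} = \frac{B + l}{B + l} = 1$)
$o{\left(135,-99 \right)} - -8594 = 1 - -8594 = 1 + 8594 = 8595$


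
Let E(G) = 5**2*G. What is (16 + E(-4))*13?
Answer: -1092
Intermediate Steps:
E(G) = 25*G
(16 + E(-4))*13 = (16 + 25*(-4))*13 = (16 - 100)*13 = -84*13 = -1092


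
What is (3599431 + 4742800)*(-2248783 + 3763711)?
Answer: 12637879324368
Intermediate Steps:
(3599431 + 4742800)*(-2248783 + 3763711) = 8342231*1514928 = 12637879324368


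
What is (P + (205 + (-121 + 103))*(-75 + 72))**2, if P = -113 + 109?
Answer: 319225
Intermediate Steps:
P = -4
(P + (205 + (-121 + 103))*(-75 + 72))**2 = (-4 + (205 + (-121 + 103))*(-75 + 72))**2 = (-4 + (205 - 18)*(-3))**2 = (-4 + 187*(-3))**2 = (-4 - 561)**2 = (-565)**2 = 319225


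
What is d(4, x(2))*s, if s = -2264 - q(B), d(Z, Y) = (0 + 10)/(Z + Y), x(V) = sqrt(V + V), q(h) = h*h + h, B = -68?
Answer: -34100/3 ≈ -11367.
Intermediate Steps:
q(h) = h + h**2 (q(h) = h**2 + h = h + h**2)
x(V) = sqrt(2)*sqrt(V) (x(V) = sqrt(2*V) = sqrt(2)*sqrt(V))
d(Z, Y) = 10/(Y + Z)
s = -6820 (s = -2264 - (-68)*(1 - 68) = -2264 - (-68)*(-67) = -2264 - 1*4556 = -2264 - 4556 = -6820)
d(4, x(2))*s = (10/(sqrt(2)*sqrt(2) + 4))*(-6820) = (10/(2 + 4))*(-6820) = (10/6)*(-6820) = (10*(1/6))*(-6820) = (5/3)*(-6820) = -34100/3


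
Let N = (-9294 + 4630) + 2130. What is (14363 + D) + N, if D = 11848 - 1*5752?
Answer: 17925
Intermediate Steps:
N = -2534 (N = -4664 + 2130 = -2534)
D = 6096 (D = 11848 - 5752 = 6096)
(14363 + D) + N = (14363 + 6096) - 2534 = 20459 - 2534 = 17925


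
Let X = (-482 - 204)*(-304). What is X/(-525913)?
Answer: -208544/525913 ≈ -0.39654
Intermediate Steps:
X = 208544 (X = -686*(-304) = 208544)
X/(-525913) = 208544/(-525913) = 208544*(-1/525913) = -208544/525913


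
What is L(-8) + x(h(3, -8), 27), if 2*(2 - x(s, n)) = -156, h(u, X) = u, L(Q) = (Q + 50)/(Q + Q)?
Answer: 619/8 ≈ 77.375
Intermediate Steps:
L(Q) = (50 + Q)/(2*Q) (L(Q) = (50 + Q)/((2*Q)) = (50 + Q)*(1/(2*Q)) = (50 + Q)/(2*Q))
x(s, n) = 80 (x(s, n) = 2 - 1/2*(-156) = 2 + 78 = 80)
L(-8) + x(h(3, -8), 27) = (1/2)*(50 - 8)/(-8) + 80 = (1/2)*(-1/8)*42 + 80 = -21/8 + 80 = 619/8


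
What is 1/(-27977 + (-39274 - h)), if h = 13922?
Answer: -1/81173 ≈ -1.2319e-5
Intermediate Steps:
1/(-27977 + (-39274 - h)) = 1/(-27977 + (-39274 - 1*13922)) = 1/(-27977 + (-39274 - 13922)) = 1/(-27977 - 53196) = 1/(-81173) = -1/81173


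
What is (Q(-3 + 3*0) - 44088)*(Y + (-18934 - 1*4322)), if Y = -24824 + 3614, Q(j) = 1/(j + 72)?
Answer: 45089576362/23 ≈ 1.9604e+9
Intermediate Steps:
Q(j) = 1/(72 + j)
Y = -21210
(Q(-3 + 3*0) - 44088)*(Y + (-18934 - 1*4322)) = (1/(72 + (-3 + 3*0)) - 44088)*(-21210 + (-18934 - 1*4322)) = (1/(72 + (-3 + 0)) - 44088)*(-21210 + (-18934 - 4322)) = (1/(72 - 3) - 44088)*(-21210 - 23256) = (1/69 - 44088)*(-44466) = -3042071/69*(-44466) = 45089576362/23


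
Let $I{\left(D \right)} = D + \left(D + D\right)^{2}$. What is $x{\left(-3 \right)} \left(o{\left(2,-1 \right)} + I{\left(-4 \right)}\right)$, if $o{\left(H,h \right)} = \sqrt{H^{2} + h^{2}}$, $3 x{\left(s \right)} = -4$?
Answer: $-80 - \frac{4 \sqrt{5}}{3} \approx -82.981$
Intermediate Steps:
$I{\left(D \right)} = D + 4 D^{2}$ ($I{\left(D \right)} = D + \left(2 D\right)^{2} = D + 4 D^{2}$)
$x{\left(s \right)} = - \frac{4}{3}$ ($x{\left(s \right)} = \frac{1}{3} \left(-4\right) = - \frac{4}{3}$)
$x{\left(-3 \right)} \left(o{\left(2,-1 \right)} + I{\left(-4 \right)}\right) = - \frac{4 \left(\sqrt{2^{2} + \left(-1\right)^{2}} - 4 \left(1 + 4 \left(-4\right)\right)\right)}{3} = - \frac{4 \left(\sqrt{4 + 1} - 4 \left(1 - 16\right)\right)}{3} = - \frac{4 \left(\sqrt{5} - -60\right)}{3} = - \frac{4 \left(\sqrt{5} + 60\right)}{3} = - \frac{4 \left(60 + \sqrt{5}\right)}{3} = -80 - \frac{4 \sqrt{5}}{3}$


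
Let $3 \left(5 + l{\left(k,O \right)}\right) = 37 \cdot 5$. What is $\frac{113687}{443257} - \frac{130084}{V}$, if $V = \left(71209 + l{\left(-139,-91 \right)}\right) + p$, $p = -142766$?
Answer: $\frac{197367905951}{95079069757} \approx 2.0758$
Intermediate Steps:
$l{\left(k,O \right)} = \frac{170}{3}$ ($l{\left(k,O \right)} = -5 + \frac{37 \cdot 5}{3} = -5 + \frac{1}{3} \cdot 185 = -5 + \frac{185}{3} = \frac{170}{3}$)
$V = - \frac{214501}{3}$ ($V = \left(71209 + \frac{170}{3}\right) - 142766 = \frac{213797}{3} - 142766 = - \frac{214501}{3} \approx -71500.0$)
$\frac{113687}{443257} - \frac{130084}{V} = \frac{113687}{443257} - \frac{130084}{- \frac{214501}{3}} = 113687 \cdot \frac{1}{443257} - - \frac{390252}{214501} = \frac{113687}{443257} + \frac{390252}{214501} = \frac{197367905951}{95079069757}$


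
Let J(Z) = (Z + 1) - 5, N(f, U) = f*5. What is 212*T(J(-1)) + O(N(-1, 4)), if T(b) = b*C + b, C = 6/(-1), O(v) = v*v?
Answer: 5325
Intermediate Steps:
N(f, U) = 5*f
J(Z) = -4 + Z (J(Z) = (1 + Z) - 5 = -4 + Z)
O(v) = v**2
C = -6 (C = 6*(-1) = -6)
T(b) = -5*b (T(b) = b*(-6) + b = -6*b + b = -5*b)
212*T(J(-1)) + O(N(-1, 4)) = 212*(-5*(-4 - 1)) + (5*(-1))**2 = 212*(-5*(-5)) + (-5)**2 = 212*25 + 25 = 5300 + 25 = 5325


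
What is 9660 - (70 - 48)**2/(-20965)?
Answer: 202522384/20965 ≈ 9660.0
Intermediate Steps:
9660 - (70 - 48)**2/(-20965) = 9660 - 22**2*(-1)/20965 = 9660 - 484*(-1)/20965 = 9660 - 1*(-484/20965) = 9660 + 484/20965 = 202522384/20965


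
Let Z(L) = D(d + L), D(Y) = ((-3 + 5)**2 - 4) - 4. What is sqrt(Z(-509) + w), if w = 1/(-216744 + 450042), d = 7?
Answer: I*sqrt(24190177102)/77766 ≈ 2.0*I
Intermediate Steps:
D(Y) = -4 (D(Y) = (2**2 - 4) - 4 = (4 - 4) - 4 = 0 - 4 = -4)
Z(L) = -4
w = 1/233298 ≈ 4.2864e-6
sqrt(Z(-509) + w) = sqrt(-4 + 1/233298) = sqrt(-933191/233298) = I*sqrt(24190177102)/77766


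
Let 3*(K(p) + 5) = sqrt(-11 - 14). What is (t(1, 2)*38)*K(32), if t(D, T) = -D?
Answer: 190 - 190*I/3 ≈ 190.0 - 63.333*I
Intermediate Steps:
K(p) = -5 + 5*I/3 (K(p) = -5 + sqrt(-11 - 14)/3 = -5 + sqrt(-25)/3 = -5 + (5*I)/3 = -5 + 5*I/3)
(t(1, 2)*38)*K(32) = (-1*1*38)*(-5 + 5*I/3) = (-1*38)*(-5 + 5*I/3) = -38*(-5 + 5*I/3) = 190 - 190*I/3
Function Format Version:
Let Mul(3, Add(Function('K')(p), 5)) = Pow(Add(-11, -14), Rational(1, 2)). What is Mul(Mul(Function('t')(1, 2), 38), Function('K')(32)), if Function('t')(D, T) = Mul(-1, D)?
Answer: Add(190, Mul(Rational(-190, 3), I)) ≈ Add(190.00, Mul(-63.333, I))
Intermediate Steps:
Function('K')(p) = Add(-5, Mul(Rational(5, 3), I)) (Function('K')(p) = Add(-5, Mul(Rational(1, 3), Pow(Add(-11, -14), Rational(1, 2)))) = Add(-5, Mul(Rational(1, 3), Pow(-25, Rational(1, 2)))) = Add(-5, Mul(Rational(1, 3), Mul(5, I))) = Add(-5, Mul(Rational(5, 3), I)))
Mul(Mul(Function('t')(1, 2), 38), Function('K')(32)) = Mul(Mul(Mul(-1, 1), 38), Add(-5, Mul(Rational(5, 3), I))) = Mul(Mul(-1, 38), Add(-5, Mul(Rational(5, 3), I))) = Mul(-38, Add(-5, Mul(Rational(5, 3), I))) = Add(190, Mul(Rational(-190, 3), I))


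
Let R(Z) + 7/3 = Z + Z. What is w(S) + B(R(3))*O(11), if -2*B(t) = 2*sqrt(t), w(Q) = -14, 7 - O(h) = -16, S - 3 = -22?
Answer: -14 - 23*sqrt(33)/3 ≈ -58.042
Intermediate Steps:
S = -19 (S = 3 - 22 = -19)
O(h) = 23 (O(h) = 7 - 1*(-16) = 7 + 16 = 23)
R(Z) = -7/3 + 2*Z (R(Z) = -7/3 + (Z + Z) = -7/3 + 2*Z)
B(t) = -sqrt(t)
w(S) + B(R(3))*O(11) = -14 - sqrt(-7/3 + 2*3)*23 = -14 - sqrt(-7/3 + 6)*23 = -14 - sqrt(11/3)*23 = -14 - sqrt(33)/3*23 = -14 - 23*sqrt(33)/3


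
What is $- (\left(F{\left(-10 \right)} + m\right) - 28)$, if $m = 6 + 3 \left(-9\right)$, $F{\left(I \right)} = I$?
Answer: $59$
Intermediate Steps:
$m = -21$ ($m = 6 - 27 = -21$)
$- (\left(F{\left(-10 \right)} + m\right) - 28) = - (\left(-10 - 21\right) - 28) = - (-31 - 28) = \left(-1\right) \left(-59\right) = 59$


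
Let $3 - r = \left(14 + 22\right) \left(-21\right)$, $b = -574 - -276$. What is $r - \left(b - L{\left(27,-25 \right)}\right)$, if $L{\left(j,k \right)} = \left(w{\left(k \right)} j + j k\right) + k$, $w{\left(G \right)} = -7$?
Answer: $168$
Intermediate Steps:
$L{\left(j,k \right)} = k - 7 j + j k$ ($L{\left(j,k \right)} = \left(- 7 j + j k\right) + k = k - 7 j + j k$)
$b = -298$ ($b = -574 + 276 = -298$)
$r = 759$ ($r = 3 - \left(14 + 22\right) \left(-21\right) = 3 - 36 \left(-21\right) = 3 - -756 = 3 + 756 = 759$)
$r - \left(b - L{\left(27,-25 \right)}\right) = 759 - 591 = 168$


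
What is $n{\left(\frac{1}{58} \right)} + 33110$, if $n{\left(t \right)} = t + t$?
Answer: $\frac{960191}{29} \approx 33110.0$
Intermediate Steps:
$n{\left(t \right)} = 2 t$
$n{\left(\frac{1}{58} \right)} + 33110 = \frac{2}{58} + 33110 = 2 \cdot \frac{1}{58} + 33110 = \frac{1}{29} + 33110 = \frac{960191}{29}$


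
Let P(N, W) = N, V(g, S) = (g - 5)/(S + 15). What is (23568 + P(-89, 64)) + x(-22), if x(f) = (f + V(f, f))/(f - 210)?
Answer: 38130023/1624 ≈ 23479.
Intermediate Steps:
V(g, S) = (-5 + g)/(15 + S)
x(f) = (f + (-5 + f)/(15 + f))/(-210 + f) (x(f) = (f + (-5 + f)/(15 + f))/(f - 210) = (f + (-5 + f)/(15 + f))/(-210 + f))
(23568 + P(-89, 64)) + x(-22) = (23568 - 89) + (-5 - 22 - 22*(15 - 22))/((-210 - 22)*(15 - 22)) = 23479 + (-5 - 22 - 22*(-7))/(-232*(-7)) = 23479 - 1/232*(-1/7)*(-5 - 22 + 154) = 23479 - 1/232*(-1/7)*127 = 23479 + 127/1624 = 38130023/1624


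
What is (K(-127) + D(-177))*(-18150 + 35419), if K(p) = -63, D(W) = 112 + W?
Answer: -2210432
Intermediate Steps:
(K(-127) + D(-177))*(-18150 + 35419) = (-63 + (112 - 177))*(-18150 + 35419) = (-63 - 65)*17269 = -128*17269 = -2210432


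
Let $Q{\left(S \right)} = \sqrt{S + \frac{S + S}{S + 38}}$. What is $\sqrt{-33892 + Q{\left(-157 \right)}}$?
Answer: $\frac{\sqrt{-479944612 + 357 i \sqrt{242879}}}{119} \approx 0.033744 + 184.1 i$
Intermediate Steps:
$Q{\left(S \right)} = \sqrt{S + \frac{2 S}{38 + S}}$
$\sqrt{-33892 + Q{\left(-157 \right)}} = \sqrt{-33892 + \sqrt{- \frac{157 \left(40 - 157\right)}{38 - 157}}} = \sqrt{-33892 + \sqrt{\left(-157\right) \frac{1}{-119} \left(-117\right)}} = \sqrt{-33892 + \sqrt{\left(-157\right) \left(- \frac{1}{119}\right) \left(-117\right)}} = \sqrt{-33892 + \sqrt{- \frac{18369}{119}}} = \sqrt{-33892 + \frac{3 i \sqrt{242879}}{119}}$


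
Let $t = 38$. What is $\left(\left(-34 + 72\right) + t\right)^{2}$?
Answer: $5776$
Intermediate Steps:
$\left(\left(-34 + 72\right) + t\right)^{2} = \left(\left(-34 + 72\right) + 38\right)^{2} = \left(38 + 38\right)^{2} = 76^{2} = 5776$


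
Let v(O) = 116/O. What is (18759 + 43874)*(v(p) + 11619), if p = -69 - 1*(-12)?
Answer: 41473505711/57 ≈ 7.2761e+8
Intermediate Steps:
p = -57 (p = -69 + 12 = -57)
(18759 + 43874)*(v(p) + 11619) = (18759 + 43874)*(116/(-57) + 11619) = 62633*(116*(-1/57) + 11619) = 62633*(-116/57 + 11619) = 62633*(662167/57) = 41473505711/57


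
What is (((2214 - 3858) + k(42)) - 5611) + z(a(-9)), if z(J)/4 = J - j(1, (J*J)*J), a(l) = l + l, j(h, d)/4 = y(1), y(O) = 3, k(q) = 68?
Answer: -7307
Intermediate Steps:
j(h, d) = 12 (j(h, d) = 4*3 = 12)
a(l) = 2*l
z(J) = -48 + 4*J (z(J) = 4*(J - 1*12) = 4*(J - 12) = 4*(-12 + J) = -48 + 4*J)
(((2214 - 3858) + k(42)) - 5611) + z(a(-9)) = (((2214 - 3858) + 68) - 5611) + (-48 + 4*(2*(-9))) = ((-1644 + 68) - 5611) + (-48 + 4*(-18)) = (-1576 - 5611) + (-48 - 72) = -7187 - 120 = -7307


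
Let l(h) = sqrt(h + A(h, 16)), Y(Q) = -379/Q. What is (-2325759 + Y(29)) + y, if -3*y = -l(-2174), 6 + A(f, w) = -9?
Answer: -67447390/29 + I*sqrt(2189)/3 ≈ -2.3258e+6 + 15.596*I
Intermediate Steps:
A(f, w) = -15 (A(f, w) = -6 - 9 = -15)
l(h) = sqrt(-15 + h) (l(h) = sqrt(h - 15) = sqrt(-15 + h))
y = I*sqrt(2189)/3 (y = -(-1)*sqrt(-15 - 2174)/3 = -(-1)*sqrt(-2189)/3 = -(-1)*I*sqrt(2189)/3 = I*sqrt(2189)/3 ≈ 15.596*I)
(-2325759 + Y(29)) + y = (-2325759 - 379/29) + I*sqrt(2189)/3 = -67447390/29 + I*sqrt(2189)/3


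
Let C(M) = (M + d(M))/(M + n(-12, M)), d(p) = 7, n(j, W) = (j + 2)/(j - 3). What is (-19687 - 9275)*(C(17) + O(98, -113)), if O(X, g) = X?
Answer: -152513892/53 ≈ -2.8776e+6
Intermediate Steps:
n(j, W) = (2 + j)/(-3 + j)
C(M) = (7 + M)/(2/3 + M) (C(M) = (M + 7)/(M + (2 - 12)/(-3 - 12)) = (7 + M)/(M - 10/(-15)) = (7 + M)/(M - 1/15*(-10)) = (7 + M)/(M + 2/3) = (7 + M)/(2/3 + M))
(-19687 - 9275)*(C(17) + O(98, -113)) = (-19687 - 9275)*(3*(7 + 17)/(2 + 3*17) + 98) = -28962*(3*24/(2 + 51) + 98) = -28962*(3*24/53 + 98) = -28962*(3*(1/53)*24 + 98) = -28962*(72/53 + 98) = -28962*5266/53 = -152513892/53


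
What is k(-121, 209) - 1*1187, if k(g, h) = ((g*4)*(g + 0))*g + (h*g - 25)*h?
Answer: -12378057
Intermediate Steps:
k(g, h) = 4*g³ + h*(-25 + g*h) (k(g, h) = ((4*g)*g)*g + (g*h - 25)*h = (4*g²)*g + (-25 + g*h)*h = 4*g³ + h*(-25 + g*h))
k(-121, 209) - 1*1187 = (-25*209 + 4*(-121)³ - 121*209²) - 1*1187 = (-5225 + 4*(-1771561) - 121*43681) - 1187 = (-5225 - 7086244 - 5285401) - 1187 = -12376870 - 1187 = -12378057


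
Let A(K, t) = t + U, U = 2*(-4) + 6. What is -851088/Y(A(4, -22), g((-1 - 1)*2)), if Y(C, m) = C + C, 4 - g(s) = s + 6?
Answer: 17731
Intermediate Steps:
U = -2 (U = -8 + 6 = -2)
A(K, t) = -2 + t (A(K, t) = t - 2 = -2 + t)
g(s) = -2 - s (g(s) = 4 - (s + 6) = 4 - (6 + s) = 4 + (-6 - s) = -2 - s)
Y(C, m) = 2*C
-851088/Y(A(4, -22), g((-1 - 1)*2)) = -851088*1/(2*(-2 - 22)) = -851088/(2*(-24)) = -851088/(-48) = -851088*(-1/48) = 17731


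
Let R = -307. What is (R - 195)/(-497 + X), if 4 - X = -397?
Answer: 251/48 ≈ 5.2292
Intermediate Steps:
X = 401 (X = 4 - 1*(-397) = 4 + 397 = 401)
(R - 195)/(-497 + X) = (-307 - 195)/(-497 + 401) = -502/(-96) = -502*(-1/96) = 251/48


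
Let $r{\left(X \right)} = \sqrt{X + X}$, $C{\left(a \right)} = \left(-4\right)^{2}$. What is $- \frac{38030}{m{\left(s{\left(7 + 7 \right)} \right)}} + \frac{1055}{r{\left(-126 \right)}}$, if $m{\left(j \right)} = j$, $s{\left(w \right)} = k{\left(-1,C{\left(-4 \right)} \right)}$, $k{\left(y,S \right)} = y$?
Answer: $38030 - \frac{1055 i \sqrt{7}}{42} \approx 38030.0 - 66.459 i$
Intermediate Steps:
$C{\left(a \right)} = 16$
$s{\left(w \right)} = -1$
$r{\left(X \right)} = \sqrt{2} \sqrt{X}$ ($r{\left(X \right)} = \sqrt{2 X} = \sqrt{2} \sqrt{X}$)
$- \frac{38030}{m{\left(s{\left(7 + 7 \right)} \right)}} + \frac{1055}{r{\left(-126 \right)}} = - \frac{38030}{-1} + \frac{1055}{\sqrt{2} \sqrt{-126}} = \left(-38030\right) \left(-1\right) + \frac{1055}{\sqrt{2} \cdot 3 i \sqrt{14}} = 38030 + \frac{1055}{6 i \sqrt{7}} = 38030 + 1055 \left(- \frac{i \sqrt{7}}{42}\right) = 38030 - \frac{1055 i \sqrt{7}}{42}$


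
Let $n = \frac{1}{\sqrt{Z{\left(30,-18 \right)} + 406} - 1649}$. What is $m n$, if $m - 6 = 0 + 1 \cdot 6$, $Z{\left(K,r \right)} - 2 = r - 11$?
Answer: $- \frac{3298}{453137} - \frac{2 \sqrt{379}}{453137} \approx -0.0073641$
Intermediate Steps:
$Z{\left(K,r \right)} = -9 + r$ ($Z{\left(K,r \right)} = 2 + \left(r - 11\right) = 2 + \left(-11 + r\right) = -9 + r$)
$m = 12$ ($m = 6 + \left(0 + 1 \cdot 6\right) = 6 + \left(0 + 6\right) = 6 + 6 = 12$)
$n = \frac{1}{-1649 + \sqrt{379}}$ ($n = \frac{1}{\sqrt{\left(-9 - 18\right) + 406} - 1649} = \frac{1}{\sqrt{-27 + 406} - 1649} = \frac{1}{\sqrt{379} - 1649} = \frac{1}{-1649 + \sqrt{379}} \approx -0.00061367$)
$m n = 12 \left(- \frac{1649}{2718822} - \frac{\sqrt{379}}{2718822}\right) = - \frac{3298}{453137} - \frac{2 \sqrt{379}}{453137}$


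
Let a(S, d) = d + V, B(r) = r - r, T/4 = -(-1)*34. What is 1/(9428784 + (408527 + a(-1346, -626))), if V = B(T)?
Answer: 1/9836685 ≈ 1.0166e-7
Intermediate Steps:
T = 136 (T = 4*(-(-1)*34) = 4*(-1*(-34)) = 4*34 = 136)
B(r) = 0
V = 0
a(S, d) = d (a(S, d) = d + 0 = d)
1/(9428784 + (408527 + a(-1346, -626))) = 1/(9428784 + (408527 - 626)) = 1/(9428784 + 407901) = 1/9836685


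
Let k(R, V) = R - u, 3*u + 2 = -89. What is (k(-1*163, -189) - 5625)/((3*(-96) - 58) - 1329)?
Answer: 17273/5025 ≈ 3.4374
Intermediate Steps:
u = -91/3 (u = -2/3 + (1/3)*(-89) = -2/3 - 89/3 = -91/3 ≈ -30.333)
k(R, V) = 91/3 + R (k(R, V) = R - 1*(-91/3) = R + 91/3 = 91/3 + R)
(k(-1*163, -189) - 5625)/((3*(-96) - 58) - 1329) = ((91/3 - 1*163) - 5625)/((3*(-96) - 58) - 1329) = ((91/3 - 163) - 5625)/((-288 - 58) - 1329) = (-398/3 - 5625)/(-346 - 1329) = -17273/3/(-1675) = -17273/3*(-1/1675) = 17273/5025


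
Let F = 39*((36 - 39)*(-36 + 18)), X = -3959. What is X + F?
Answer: -1853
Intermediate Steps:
F = 2106 (F = 39*(-3*(-18)) = 39*54 = 2106)
X + F = -3959 + 2106 = -1853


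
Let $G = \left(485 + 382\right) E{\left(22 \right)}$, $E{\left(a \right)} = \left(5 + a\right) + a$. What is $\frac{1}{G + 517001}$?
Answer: $\frac{1}{559484} \approx 1.7874 \cdot 10^{-6}$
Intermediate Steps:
$E{\left(a \right)} = 5 + 2 a$
$G = 42483$ ($G = \left(485 + 382\right) \left(5 + 2 \cdot 22\right) = 867 \left(5 + 44\right) = 867 \cdot 49 = 42483$)
$\frac{1}{G + 517001} = \frac{1}{42483 + 517001} = \frac{1}{559484}$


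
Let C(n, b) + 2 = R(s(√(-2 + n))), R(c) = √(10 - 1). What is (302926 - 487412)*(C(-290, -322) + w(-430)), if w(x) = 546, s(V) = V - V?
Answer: -100913842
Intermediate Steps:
s(V) = 0
R(c) = 3 (R(c) = √9 = 3)
C(n, b) = 1 (C(n, b) = -2 + 3 = 1)
(302926 - 487412)*(C(-290, -322) + w(-430)) = (302926 - 487412)*(1 + 546) = -184486*547 = -100913842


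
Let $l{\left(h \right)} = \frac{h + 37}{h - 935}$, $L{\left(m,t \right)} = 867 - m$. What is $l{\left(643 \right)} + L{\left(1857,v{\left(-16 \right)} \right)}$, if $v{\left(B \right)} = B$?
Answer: $- \frac{72440}{73} \approx -992.33$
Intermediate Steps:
$l{\left(h \right)} = \frac{37 + h}{-935 + h}$
$l{\left(643 \right)} + L{\left(1857,v{\left(-16 \right)} \right)} = \frac{37 + 643}{-935 + 643} + \left(867 - 1857\right) = \frac{1}{-292} \cdot 680 + \left(867 - 1857\right) = \left(- \frac{1}{292}\right) 680 - 990 = - \frac{170}{73} - 990 = - \frac{72440}{73}$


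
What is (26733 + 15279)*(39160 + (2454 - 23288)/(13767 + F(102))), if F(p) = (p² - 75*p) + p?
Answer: 3038568529128/1847 ≈ 1.6451e+9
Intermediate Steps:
F(p) = p² - 74*p
(26733 + 15279)*(39160 + (2454 - 23288)/(13767 + F(102))) = (26733 + 15279)*(39160 + (2454 - 23288)/(13767 + 102*(-74 + 102))) = 42012*(39160 - 20834/(13767 + 102*28)) = 42012*(39160 - 20834/(13767 + 2856)) = 42012*(39160 - 20834/16623) = 42012*(650935846/16623) = 3038568529128/1847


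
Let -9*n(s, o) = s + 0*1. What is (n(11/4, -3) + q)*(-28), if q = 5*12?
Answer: -15043/9 ≈ -1671.4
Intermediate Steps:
n(s, o) = -s/9 (n(s, o) = -(s + 0*1)/9 = -(s + 0)/9 = -s/9)
q = 60
(n(11/4, -3) + q)*(-28) = (-11/(9*4) + 60)*(-28) = (-1/9*11/4 + 60)*(-28) = (-11/36 + 60)*(-28) = (2149/36)*(-28) = -15043/9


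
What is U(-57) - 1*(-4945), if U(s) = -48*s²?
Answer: -151007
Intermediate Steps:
U(-57) - 1*(-4945) = -48*(-57)² - 1*(-4945) = -48*3249 + 4945 = -155952 + 4945 = -151007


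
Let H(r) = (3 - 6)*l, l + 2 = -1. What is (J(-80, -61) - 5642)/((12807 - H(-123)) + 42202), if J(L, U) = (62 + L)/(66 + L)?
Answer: -7897/77000 ≈ -0.10256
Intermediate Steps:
l = -3 (l = -2 - 1 = -3)
J(L, U) = (62 + L)/(66 + L)
H(r) = 9 (H(r) = (3 - 6)*(-3) = -3*(-3) = 9)
(J(-80, -61) - 5642)/((12807 - H(-123)) + 42202) = ((62 - 80)/(66 - 80) - 5642)/((12807 - 1*9) + 42202) = (-18/(-14) - 5642)/((12807 - 9) + 42202) = (-1/14*(-18) - 5642)/(12798 + 42202) = (9/7 - 5642)/55000 = -39485/7*1/55000 = -7897/77000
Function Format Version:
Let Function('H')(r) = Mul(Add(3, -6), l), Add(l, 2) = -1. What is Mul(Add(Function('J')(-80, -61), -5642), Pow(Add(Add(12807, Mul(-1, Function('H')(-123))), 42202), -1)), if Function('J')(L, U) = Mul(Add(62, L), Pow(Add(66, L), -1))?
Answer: Rational(-7897, 77000) ≈ -0.10256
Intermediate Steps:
l = -3 (l = Add(-2, -1) = -3)
Function('J')(L, U) = Mul(Pow(Add(66, L), -1), Add(62, L))
Function('H')(r) = 9 (Function('H')(r) = Mul(Add(3, -6), -3) = Mul(-3, -3) = 9)
Mul(Add(Function('J')(-80, -61), -5642), Pow(Add(Add(12807, Mul(-1, Function('H')(-123))), 42202), -1)) = Mul(Add(Mul(Pow(Add(66, -80), -1), Add(62, -80)), -5642), Pow(Add(Add(12807, Mul(-1, 9)), 42202), -1)) = Mul(Add(Mul(Pow(-14, -1), -18), -5642), Pow(Add(Add(12807, -9), 42202), -1)) = Mul(Add(Mul(Rational(-1, 14), -18), -5642), Pow(Add(12798, 42202), -1)) = Mul(Add(Rational(9, 7), -5642), Pow(55000, -1)) = Mul(Rational(-39485, 7), Rational(1, 55000)) = Rational(-7897, 77000)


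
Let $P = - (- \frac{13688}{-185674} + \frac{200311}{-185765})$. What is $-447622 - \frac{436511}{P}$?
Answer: $- \frac{15283014797074289}{17324896647} \approx -8.8214 \cdot 10^{5}$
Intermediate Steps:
$P = \frac{17324896647}{17245865305}$ ($P = - (\left(-13688\right) \left(- \frac{1}{185674}\right) + 200311 \left(- \frac{1}{185765}\right)) = - (\frac{6844}{92837} - \frac{200311}{185765}) = \left(-1\right) \left(- \frac{17324896647}{17245865305}\right) = \frac{17324896647}{17245865305} \approx 1.0046$)
$-447622 - \frac{436511}{P} = -447622 - \frac{436511}{\frac{17324896647}{17245865305}} = -447622 - 436511 \cdot \frac{17245865305}{17324896647} = -447622 - \frac{7528009910150855}{17324896647} = - \frac{15283014797074289}{17324896647}$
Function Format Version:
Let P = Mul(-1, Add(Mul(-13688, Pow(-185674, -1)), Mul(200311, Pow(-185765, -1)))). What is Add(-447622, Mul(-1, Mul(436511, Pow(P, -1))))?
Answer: Rational(-15283014797074289, 17324896647) ≈ -8.8214e+5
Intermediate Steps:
P = Rational(17324896647, 17245865305) (P = Mul(-1, Add(Mul(-13688, Rational(-1, 185674)), Mul(200311, Rational(-1, 185765)))) = Mul(-1, Add(Rational(6844, 92837), Rational(-200311, 185765))) = Mul(-1, Rational(-17324896647, 17245865305)) = Rational(17324896647, 17245865305) ≈ 1.0046)
Add(-447622, Mul(-1, Mul(436511, Pow(P, -1)))) = Add(-447622, Mul(-1, Mul(436511, Pow(Rational(17324896647, 17245865305), -1)))) = Add(-447622, Mul(-1, Mul(436511, Rational(17245865305, 17324896647)))) = Add(-447622, Mul(-1, Rational(7528009910150855, 17324896647))) = Add(-447622, Rational(-7528009910150855, 17324896647)) = Rational(-15283014797074289, 17324896647)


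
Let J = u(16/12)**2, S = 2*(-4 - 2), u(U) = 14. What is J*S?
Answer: -2352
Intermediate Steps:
S = -12 (S = 2*(-6) = -12)
J = 196 (J = 14**2 = 196)
J*S = 196*(-12) = -2352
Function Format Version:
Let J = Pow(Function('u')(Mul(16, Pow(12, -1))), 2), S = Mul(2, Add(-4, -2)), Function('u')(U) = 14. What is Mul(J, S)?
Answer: -2352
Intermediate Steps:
S = -12 (S = Mul(2, -6) = -12)
J = 196 (J = Pow(14, 2) = 196)
Mul(J, S) = Mul(196, -12) = -2352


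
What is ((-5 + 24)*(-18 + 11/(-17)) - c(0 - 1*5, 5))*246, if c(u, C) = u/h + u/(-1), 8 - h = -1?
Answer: -4500734/51 ≈ -88250.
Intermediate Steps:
h = 9 (h = 8 - 1*(-1) = 8 + 1 = 9)
c(u, C) = -8*u/9 (c(u, C) = u/9 + u/(-1) = u*(1/9) + u*(-1) = u/9 - u = -8*u/9)
((-5 + 24)*(-18 + 11/(-17)) - c(0 - 1*5, 5))*246 = ((-5 + 24)*(-18 + 11/(-17)) - (-8)*(0 - 1*5)/9)*246 = (19*(-18 + 11*(-1/17)) - (-8)*(0 - 5)/9)*246 = (19*(-18 - 11/17) - (-8)*(-5)/9)*246 = (19*(-317/17) - 1*40/9)*246 = (-6023/17 - 40/9)*246 = -54887/153*246 = -4500734/51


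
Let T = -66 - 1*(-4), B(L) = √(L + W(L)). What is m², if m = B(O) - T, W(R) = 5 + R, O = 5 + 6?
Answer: 3871 + 372*√3 ≈ 4515.3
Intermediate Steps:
O = 11
B(L) = √(5 + 2*L) (B(L) = √(L + (5 + L)) = √(5 + 2*L))
T = -62 (T = -66 + 4 = -62)
m = 62 + 3*√3 (m = √(5 + 2*11) - 1*(-62) = √(5 + 22) + 62 = √27 + 62 = 3*√3 + 62 = 62 + 3*√3 ≈ 67.196)
m² = (62 + 3*√3)²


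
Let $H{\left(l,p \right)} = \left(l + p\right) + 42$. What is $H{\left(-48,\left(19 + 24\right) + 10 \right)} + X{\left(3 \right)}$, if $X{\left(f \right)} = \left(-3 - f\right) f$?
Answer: $29$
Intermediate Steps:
$H{\left(l,p \right)} = 42 + l + p$
$X{\left(f \right)} = f \left(-3 - f\right)$
$H{\left(-48,\left(19 + 24\right) + 10 \right)} + X{\left(3 \right)} = \left(42 - 48 + \left(\left(19 + 24\right) + 10\right)\right) - 3 \left(3 + 3\right) = \left(42 - 48 + \left(43 + 10\right)\right) - 3 \cdot 6 = \left(42 - 48 + 53\right) - 18 = 47 - 18 = 29$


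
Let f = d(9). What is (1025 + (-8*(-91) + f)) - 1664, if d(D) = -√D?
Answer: 86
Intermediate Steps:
f = -3 (f = -√9 = -1*3 = -3)
(1025 + (-8*(-91) + f)) - 1664 = (1025 + (-8*(-91) - 3)) - 1664 = (1025 + (728 - 3)) - 1664 = (1025 + 725) - 1664 = 1750 - 1664 = 86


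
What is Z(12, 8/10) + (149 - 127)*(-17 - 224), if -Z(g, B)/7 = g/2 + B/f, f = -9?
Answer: -240452/45 ≈ -5343.4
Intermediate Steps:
Z(g, B) = -7*g/2 + 7*B/9 (Z(g, B) = -7*(g/2 + B/(-9)) = -7*(g*(½) + B*(-⅑)) = -7*(g/2 - B/9) = -7*g/2 + 7*B/9)
Z(12, 8/10) + (149 - 127)*(-17 - 224) = (-7/2*12 + 7*(8/10)/9) + (149 - 127)*(-17 - 224) = (-42 + 7*(8*(⅒))/9) + 22*(-241) = (-42 + (7/9)*(⅘)) - 5302 = (-42 + 28/45) - 5302 = -1862/45 - 5302 = -240452/45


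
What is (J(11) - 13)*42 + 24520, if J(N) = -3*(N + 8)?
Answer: 21580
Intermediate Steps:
J(N) = -24 - 3*N (J(N) = -3*(8 + N) = -24 - 3*N)
(J(11) - 13)*42 + 24520 = ((-24 - 3*11) - 13)*42 + 24520 = ((-24 - 33) - 13)*42 + 24520 = (-57 - 13)*42 + 24520 = -70*42 + 24520 = -2940 + 24520 = 21580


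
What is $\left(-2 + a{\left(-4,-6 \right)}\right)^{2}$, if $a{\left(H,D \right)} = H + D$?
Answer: $144$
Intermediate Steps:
$a{\left(H,D \right)} = D + H$
$\left(-2 + a{\left(-4,-6 \right)}\right)^{2} = \left(-2 - 10\right)^{2} = \left(-12\right)^{2} = 144$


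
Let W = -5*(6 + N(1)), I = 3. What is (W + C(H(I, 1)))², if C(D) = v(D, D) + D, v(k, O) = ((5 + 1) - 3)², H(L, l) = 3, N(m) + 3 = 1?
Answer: 64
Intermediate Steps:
N(m) = -2 (N(m) = -3 + 1 = -2)
v(k, O) = 9 (v(k, O) = (6 - 3)² = 3² = 9)
C(D) = 9 + D
W = -20 (W = -5*(6 - 2) = -5*4 = -20)
(W + C(H(I, 1)))² = (-20 + (9 + 3))² = (-20 + 12)² = (-8)² = 64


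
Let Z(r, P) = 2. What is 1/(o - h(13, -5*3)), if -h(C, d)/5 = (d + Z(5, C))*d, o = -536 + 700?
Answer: 1/1139 ≈ 0.00087796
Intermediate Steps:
o = 164
h(C, d) = -5*d*(2 + d) (h(C, d) = -5*(d + 2)*d = -5*(2 + d)*d = -5*d*(2 + d))
1/(o - h(13, -5*3)) = 1/(164 - (-5)*(-5*3)*(2 - 5*3)) = 1/(164 - (-5)*(-15)*(2 - 15)) = 1/(164 - (-5)*(-15)*(-13)) = 1/(164 - 1*(-975)) = 1/(164 + 975) = 1/1139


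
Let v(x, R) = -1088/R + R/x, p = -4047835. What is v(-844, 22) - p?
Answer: 18789820381/4642 ≈ 4.0478e+6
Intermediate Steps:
v(-844, 22) - p = (-1088/22 + 22/(-844)) - 1*(-4047835) = (-1088*1/22 + 22*(-1/844)) + 4047835 = (-544/11 - 11/422) + 4047835 = -229689/4642 + 4047835 = 18789820381/4642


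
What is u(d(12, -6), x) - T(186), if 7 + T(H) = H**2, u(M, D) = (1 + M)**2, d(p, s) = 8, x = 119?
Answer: -34508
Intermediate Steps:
T(H) = -7 + H**2
u(d(12, -6), x) - T(186) = (1 + 8)**2 - (-7 + 186**2) = 9**2 - (-7 + 34596) = 81 - 1*34589 = 81 - 34589 = -34508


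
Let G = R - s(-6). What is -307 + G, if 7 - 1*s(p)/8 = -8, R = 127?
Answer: -300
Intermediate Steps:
s(p) = 120 (s(p) = 56 - 8*(-8) = 56 + 64 = 120)
G = 7 (G = 127 - 1*120 = 127 - 120 = 7)
-307 + G = -307 + 7 = -300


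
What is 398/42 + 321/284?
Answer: 63257/5964 ≈ 10.606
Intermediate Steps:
398/42 + 321/284 = 398*(1/42) + 321*(1/284) = 199/21 + 321/284 = 63257/5964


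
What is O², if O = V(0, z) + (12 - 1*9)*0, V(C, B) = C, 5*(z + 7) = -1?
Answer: 0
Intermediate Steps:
z = -36/5 (z = -7 + (⅕)*(-1) = -7 - ⅕ = -36/5 ≈ -7.2000)
O = 0 (O = 0 + (12 - 1*9)*0 = 0 + (12 - 9)*0 = 0 + 3*0 = 0 + 0 = 0)
O² = 0² = 0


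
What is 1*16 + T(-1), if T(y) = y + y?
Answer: 14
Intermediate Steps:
T(y) = 2*y
1*16 + T(-1) = 1*16 + 2*(-1) = 16 - 2 = 14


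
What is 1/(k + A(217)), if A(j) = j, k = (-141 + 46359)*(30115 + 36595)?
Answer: 1/3083202997 ≈ 3.2434e-10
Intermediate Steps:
k = 3083202780 (k = 46218*66710 = 3083202780)
1/(k + A(217)) = 1/(3083202780 + 217) = 1/3083202997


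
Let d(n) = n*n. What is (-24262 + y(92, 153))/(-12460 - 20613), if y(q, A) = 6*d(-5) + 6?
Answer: 24106/33073 ≈ 0.72887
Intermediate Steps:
d(n) = n**2
y(q, A) = 156 (y(q, A) = 6*(-5)**2 + 6 = 6*25 + 6 = 150 + 6 = 156)
(-24262 + y(92, 153))/(-12460 - 20613) = (-24262 + 156)/(-12460 - 20613) = -24106/(-33073) = -24106*(-1/33073) = 24106/33073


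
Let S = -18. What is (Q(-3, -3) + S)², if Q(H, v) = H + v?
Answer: 576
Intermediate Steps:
(Q(-3, -3) + S)² = ((-3 - 3) - 18)² = (-6 - 18)² = (-24)² = 576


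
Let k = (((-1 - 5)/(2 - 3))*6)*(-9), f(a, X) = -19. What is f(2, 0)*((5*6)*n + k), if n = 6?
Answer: 2736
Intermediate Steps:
k = -324 (k = (-6/(-1)*6)*(-9) = (-6*(-1)*6)*(-9) = (6*6)*(-9) = 36*(-9) = -324)
f(2, 0)*((5*6)*n + k) = -19*((5*6)*6 - 324) = -19*(30*6 - 324) = -19*(180 - 324) = -19*(-144) = 2736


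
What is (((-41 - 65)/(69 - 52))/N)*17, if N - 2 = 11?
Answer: -106/13 ≈ -8.1538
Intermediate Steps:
N = 13 (N = 2 + 11 = 13)
(((-41 - 65)/(69 - 52))/N)*17 = (((-41 - 65)/(69 - 52))/13)*17 = (-106/17*(1/13))*17 = (-106*1/17*(1/13))*17 = -106/17*1/13*17 = -106/221*17 = -106/13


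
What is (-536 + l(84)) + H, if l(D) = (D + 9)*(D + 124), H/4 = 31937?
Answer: 146556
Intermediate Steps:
H = 127748 (H = 4*31937 = 127748)
l(D) = (9 + D)*(124 + D)
(-536 + l(84)) + H = (-536 + (1116 + 84**2 + 133*84)) + 127748 = (-536 + (1116 + 7056 + 11172)) + 127748 = (-536 + 19344) + 127748 = 18808 + 127748 = 146556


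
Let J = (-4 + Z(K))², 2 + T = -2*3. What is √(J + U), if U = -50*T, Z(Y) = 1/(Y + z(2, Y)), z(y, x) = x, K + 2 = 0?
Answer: √6689/4 ≈ 20.447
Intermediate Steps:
K = -2 (K = -2 + 0 = -2)
T = -8 (T = -2 - 2*3 = -2 - 6 = -8)
Z(Y) = 1/(2*Y) (Z(Y) = 1/(Y + Y) = 1/(2*Y))
U = 400 (U = -50*(-8) = 400)
J = 289/16 (J = (-4 + (½)/(-2))² = (-4 + (½)*(-½))² = (-4 - ¼)² = (-17/4)² = 289/16 ≈ 18.063)
√(J + U) = √(289/16 + 400) = √(6689/16) = √6689/4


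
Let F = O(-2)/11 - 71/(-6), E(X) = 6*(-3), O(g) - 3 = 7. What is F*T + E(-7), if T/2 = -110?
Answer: -8464/3 ≈ -2821.3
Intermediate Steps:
T = -220 (T = 2*(-110) = -220)
O(g) = 10 (O(g) = 3 + 7 = 10)
E(X) = -18
F = 841/66 (F = 10/11 - 71/(-6) = 10*(1/11) - 71*(-⅙) = 10/11 + 71/6 = 841/66 ≈ 12.742)
F*T + E(-7) = (841/66)*(-220) - 18 = -8410/3 - 18 = -8464/3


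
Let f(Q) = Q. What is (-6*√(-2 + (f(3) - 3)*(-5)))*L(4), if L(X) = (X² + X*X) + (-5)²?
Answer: -342*I*√2 ≈ -483.66*I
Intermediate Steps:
L(X) = 25 + 2*X² (L(X) = (X² + X²) + 25 = 2*X² + 25 = 25 + 2*X²)
(-6*√(-2 + (f(3) - 3)*(-5)))*L(4) = (-6*√(-2 + (3 - 3)*(-5)))*(25 + 2*4²) = (-6*√(-2 + 0*(-5)))*(25 + 2*16) = (-6*√(-2 + 0))*(25 + 32) = -6*I*√2*57 = -342*I*√2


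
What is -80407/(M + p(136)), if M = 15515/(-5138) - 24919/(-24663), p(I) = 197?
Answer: -10189053947058/24708930695 ≈ -412.36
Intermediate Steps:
M = -254612623/126718494 (M = 15515*(-1/5138) - 24919*(-1/24663) = -15515/5138 + 24919/24663 = -254612623/126718494 ≈ -2.0093)
-80407/(M + p(136)) = -80407/(-254612623/126718494 + 197) = -80407/24708930695/126718494 = -80407*126718494/24708930695 = -10189053947058/24708930695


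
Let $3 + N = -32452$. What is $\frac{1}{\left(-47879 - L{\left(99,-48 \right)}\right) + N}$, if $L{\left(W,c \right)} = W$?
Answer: $- \frac{1}{80433} \approx -1.2433 \cdot 10^{-5}$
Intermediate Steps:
$N = -32455$ ($N = -3 - 32452 = -32455$)
$\frac{1}{\left(-47879 - L{\left(99,-48 \right)}\right) + N} = \frac{1}{\left(-47879 - 99\right) - 32455} = \frac{1}{-47978 - 32455} = \frac{1}{-80433} = - \frac{1}{80433}$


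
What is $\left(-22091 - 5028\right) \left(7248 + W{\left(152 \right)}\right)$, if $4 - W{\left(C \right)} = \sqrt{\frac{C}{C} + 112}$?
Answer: $-196666988 + 27119 \sqrt{113} \approx -1.9638 \cdot 10^{8}$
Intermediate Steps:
$W{\left(C \right)} = 4 - \sqrt{113}$ ($W{\left(C \right)} = 4 - \sqrt{\frac{C}{C} + 112} = 4 - \sqrt{1 + 112} = 4 - \sqrt{113}$)
$\left(-22091 - 5028\right) \left(7248 + W{\left(152 \right)}\right) = \left(-22091 - 5028\right) \left(7248 + \left(4 - \sqrt{113}\right)\right) = - 27119 \left(7252 - \sqrt{113}\right) = -196666988 + 27119 \sqrt{113}$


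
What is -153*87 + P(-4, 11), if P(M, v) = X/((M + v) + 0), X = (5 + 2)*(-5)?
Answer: -13316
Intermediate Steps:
X = -35 (X = 7*(-5) = -35)
P(M, v) = -35/(M + v) (P(M, v) = -35/((M + v) + 0) = -35/(M + v))
-153*87 + P(-4, 11) = -153*87 - 35/(-4 + 11) = -13311 - 35/7 = -13311 - 35*⅐ = -13311 - 5 = -13316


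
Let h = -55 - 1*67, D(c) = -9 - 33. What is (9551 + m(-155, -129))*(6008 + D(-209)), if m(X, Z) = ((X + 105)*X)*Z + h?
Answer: -5908255086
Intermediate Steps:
D(c) = -42
h = -122 (h = -55 - 67 = -122)
m(X, Z) = -122 + X*Z*(105 + X) (m(X, Z) = ((X + 105)*X)*Z - 122 = ((105 + X)*X)*Z - 122 = (X*(105 + X))*Z - 122 = X*Z*(105 + X) - 122 = -122 + X*Z*(105 + X))
(9551 + m(-155, -129))*(6008 + D(-209)) = (9551 + (-122 - 129*(-155)² + 105*(-155)*(-129)))*(6008 - 42) = (9551 + (-122 - 129*24025 + 2099475))*5966 = (9551 + (-122 - 3099225 + 2099475))*5966 = (9551 - 999872)*5966 = -990321*5966 = -5908255086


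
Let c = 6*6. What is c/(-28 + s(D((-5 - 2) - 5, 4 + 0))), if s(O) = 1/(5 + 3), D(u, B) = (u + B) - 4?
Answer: -288/223 ≈ -1.2915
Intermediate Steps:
D(u, B) = -4 + B + u (D(u, B) = (B + u) - 4 = -4 + B + u)
s(O) = 1/8
c = 36
c/(-28 + s(D((-5 - 2) - 5, 4 + 0))) = 36/(-28 + 1/8) = 36/(-223/8) = 36*(-8/223) = -288/223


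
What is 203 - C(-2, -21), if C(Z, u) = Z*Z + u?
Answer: 220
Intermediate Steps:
C(Z, u) = u + Z**2 (C(Z, u) = Z**2 + u = u + Z**2)
203 - C(-2, -21) = 203 - (-21 + (-2)**2) = 203 - (-21 + 4) = 203 - 1*(-17) = 203 + 17 = 220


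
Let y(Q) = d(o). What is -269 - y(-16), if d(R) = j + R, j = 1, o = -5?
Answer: -265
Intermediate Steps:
d(R) = 1 + R
y(Q) = -4 (y(Q) = 1 - 5 = -4)
-269 - y(-16) = -269 - 1*(-4) = -269 + 4 = -265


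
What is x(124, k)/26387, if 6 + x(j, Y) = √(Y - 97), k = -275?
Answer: -6/26387 + 2*I*√93/26387 ≈ -0.00022738 + 0.00073094*I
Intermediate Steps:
x(j, Y) = -6 + √(-97 + Y) (x(j, Y) = -6 + √(Y - 97) = -6 + √(-97 + Y))
x(124, k)/26387 = (-6 + √(-97 - 275))/26387 = (-6 + √(-372))*(1/26387) = (-6 + 2*I*√93)*(1/26387) = -6/26387 + 2*I*√93/26387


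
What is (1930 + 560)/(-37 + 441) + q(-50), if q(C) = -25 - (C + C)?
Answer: 16395/202 ≈ 81.163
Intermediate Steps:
q(C) = -25 - 2*C
(1930 + 560)/(-37 + 441) + q(-50) = (1930 + 560)/(-37 + 441) + (-25 - 2*(-50)) = 2490/404 + (-25 + 100) = 2490*(1/404) + 75 = 1245/202 + 75 = 16395/202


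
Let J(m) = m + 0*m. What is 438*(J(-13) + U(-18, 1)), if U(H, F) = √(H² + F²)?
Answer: -5694 + 2190*√13 ≈ 2202.2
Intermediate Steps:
J(m) = m (J(m) = m + 0 = m)
U(H, F) = √(F² + H²)
438*(J(-13) + U(-18, 1)) = 438*(-13 + √(1² + (-18)²)) = 438*(-13 + √(1 + 324)) = 438*(-13 + √325) = 438*(-13 + 5*√13) = -5694 + 2190*√13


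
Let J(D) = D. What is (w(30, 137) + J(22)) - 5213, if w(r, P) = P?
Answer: -5054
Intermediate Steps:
(w(30, 137) + J(22)) - 5213 = (137 + 22) - 5213 = 159 - 5213 = -5054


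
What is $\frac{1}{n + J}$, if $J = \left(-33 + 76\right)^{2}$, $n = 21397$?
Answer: $\frac{1}{23246} \approx 4.3018 \cdot 10^{-5}$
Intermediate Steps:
$J = 1849$ ($J = 43^{2} = 1849$)
$\frac{1}{n + J} = \frac{1}{21397 + 1849} = \frac{1}{23246}$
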